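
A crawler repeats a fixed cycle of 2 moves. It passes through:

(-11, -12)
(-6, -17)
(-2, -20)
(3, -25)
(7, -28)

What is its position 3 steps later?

The moves between consecutive positions are (+5, -5), (+4, -3), (+5, -5), (+4, -3); they repeat the 2-cycle [(+5, -5), (+4, -3)].
step 5: apply (+5, -5) → (12, -33)
step 6: apply (+4, -3) → (16, -36)
step 7: apply (+5, -5) → (21, -41)

(21, -41)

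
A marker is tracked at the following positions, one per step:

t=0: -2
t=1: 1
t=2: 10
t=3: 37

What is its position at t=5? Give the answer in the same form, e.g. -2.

The jumps are +3, +9, +27 — a geometric progression with ratio 3.
step 4: 37 + 81 → 118
step 5: 118 + 243 → 361

361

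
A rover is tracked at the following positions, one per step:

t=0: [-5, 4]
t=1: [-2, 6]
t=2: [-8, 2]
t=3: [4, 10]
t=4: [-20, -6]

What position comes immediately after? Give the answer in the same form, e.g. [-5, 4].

Consecutive displacements [+3, +2], [-6, -4], [+12, +8], [-24, -16] scale by a factor of -2 each step.
step 5: [-20, -6] + [+48, +32] → [28, 26]

[28, 26]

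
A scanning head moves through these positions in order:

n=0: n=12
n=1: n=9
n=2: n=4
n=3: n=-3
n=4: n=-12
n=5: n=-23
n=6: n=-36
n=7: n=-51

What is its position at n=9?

n=-87

Taking differences between consecutive positions: -3, -5, -7, -9, -11, -13, -15. These grow by -2 each step.
step 8: -51 − 17 → n=-68
step 9: -68 − 19 → n=-87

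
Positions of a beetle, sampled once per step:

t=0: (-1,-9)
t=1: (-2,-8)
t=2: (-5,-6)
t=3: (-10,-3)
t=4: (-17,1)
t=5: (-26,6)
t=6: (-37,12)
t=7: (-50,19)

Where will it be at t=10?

(-101,46)

Taking differences between consecutive positions: (-1,+1), (-3,+2), (-5,+3), (-7,+4), (-9,+5), (-11,+6), (-13,+7). These grow by (-2,+1) each step.
step 8: (-50,19) + (-15,+8) → (-65,27)
step 9: (-65,27) + (-17,+9) → (-82,36)
step 10: (-82,36) + (-19,+10) → (-101,46)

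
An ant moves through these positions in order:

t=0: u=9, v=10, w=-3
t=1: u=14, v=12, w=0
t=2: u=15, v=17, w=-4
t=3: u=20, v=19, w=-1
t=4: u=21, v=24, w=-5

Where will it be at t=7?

u=32, v=33, w=-3

The moves between consecutive positions are (+5, +2, +3), (+1, +5, -4), (+5, +2, +3), (+1, +5, -4); they repeat the 2-cycle [(+5, +2, +3), (+1, +5, -4)].
step 5: apply (+5, +2, +3) → u=26, v=26, w=-2
step 6: apply (+1, +5, -4) → u=27, v=31, w=-6
step 7: apply (+5, +2, +3) → u=32, v=33, w=-3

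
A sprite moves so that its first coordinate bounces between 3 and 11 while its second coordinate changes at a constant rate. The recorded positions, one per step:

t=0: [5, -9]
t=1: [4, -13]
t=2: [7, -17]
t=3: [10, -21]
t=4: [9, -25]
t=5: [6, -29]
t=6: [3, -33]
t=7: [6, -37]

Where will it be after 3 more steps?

[7, -49]

The first coordinate travels 3 per step and bounces off the walls at 3 and 11.
  step 8: 6 → 9
  step 9: 9 → 10
  step 10: 10 → 7
The second coordinate changes by -4 each step: at step 10 it is -49.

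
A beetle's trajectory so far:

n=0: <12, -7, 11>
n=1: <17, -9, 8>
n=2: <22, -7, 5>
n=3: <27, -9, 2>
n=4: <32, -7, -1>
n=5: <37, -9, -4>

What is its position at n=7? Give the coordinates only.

First: linear, +5 per step → 47 at step 7.
Second: cycles through -7, -9 every 2 steps. Step 7 lands at position 1 of the cycle → -9.
Third: linear, -3 per step → -10 at step 7.

<47, -9, -10>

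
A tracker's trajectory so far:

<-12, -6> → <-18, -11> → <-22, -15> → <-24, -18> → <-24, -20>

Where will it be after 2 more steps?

<-18, -21>

Successive displacements: <-6, -5>, <-4, -4>, <-2, -3>, <+0, -2> — each changes by <+2, +1>.
step 5: <-24, -20> + <+2, -1> → <-22, -21>
step 6: <-22, -21> + <+4, +0> → <-18, -21>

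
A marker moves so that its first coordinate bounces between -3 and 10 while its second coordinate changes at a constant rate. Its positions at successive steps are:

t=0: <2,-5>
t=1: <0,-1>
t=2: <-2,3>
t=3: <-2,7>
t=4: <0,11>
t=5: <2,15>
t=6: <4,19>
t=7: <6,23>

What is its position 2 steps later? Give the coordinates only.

The first coordinate reflects between -3 and 10, moving 2 per step.
  step 8: 6 → 8
  step 9: 8 → 10
The second coordinate changes by +4 each step: at step 9 it is 31.

<10,31>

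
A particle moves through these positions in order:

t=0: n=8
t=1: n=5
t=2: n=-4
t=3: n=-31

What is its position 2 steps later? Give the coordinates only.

n=-355

Step-to-step displacements: -3, -9, -27; each is 3× the previous.
step 4: -31 − 81 → n=-112
step 5: -112 − 243 → n=-355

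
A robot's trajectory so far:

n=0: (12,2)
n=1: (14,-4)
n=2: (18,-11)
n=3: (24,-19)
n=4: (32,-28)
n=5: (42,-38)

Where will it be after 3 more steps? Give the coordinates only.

Successive displacements: (+2,-6), (+4,-7), (+6,-8), (+8,-9), (+10,-10) — each changes by (+2,-1).
step 6: (42,-38) + (+12,-11) → (54,-49)
step 7: (54,-49) + (+14,-12) → (68,-61)
step 8: (68,-61) + (+16,-13) → (84,-74)

(84,-74)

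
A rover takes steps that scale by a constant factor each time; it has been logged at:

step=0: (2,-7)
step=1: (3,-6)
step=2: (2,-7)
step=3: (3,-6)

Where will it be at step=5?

(3,-6)

The jumps are (+1,+1), (-1,-1), (+1,+1) — a geometric progression with ratio -1.
step 4: (3,-6) + (-1,-1) → (2,-7)
step 5: (2,-7) + (+1,+1) → (3,-6)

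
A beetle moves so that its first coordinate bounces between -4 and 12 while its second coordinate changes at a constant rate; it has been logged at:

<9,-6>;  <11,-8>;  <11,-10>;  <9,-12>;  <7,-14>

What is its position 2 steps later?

<3,-18>

The first coordinate travels 2 per step and bounces off the walls at -4 and 12.
  step 5: 7 → 5
  step 6: 5 → 3
The second coordinate changes by -2 each step: at step 6 it is -18.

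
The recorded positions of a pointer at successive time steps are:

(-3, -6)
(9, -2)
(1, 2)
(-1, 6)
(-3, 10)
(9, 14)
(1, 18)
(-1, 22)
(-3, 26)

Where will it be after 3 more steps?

The first coordinate repeats the cycle [-3, 9, 1, -1] with period 4; step 11 mod 4 = 3, giving -1.
The second coordinate changes by +4 each step, so at step 11 it is -6 + 11·(4) = 38.

(-1, 38)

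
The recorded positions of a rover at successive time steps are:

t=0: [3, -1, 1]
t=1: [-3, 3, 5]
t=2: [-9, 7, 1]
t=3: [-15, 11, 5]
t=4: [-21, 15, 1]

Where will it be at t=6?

[-33, 23, 1]

First: linear, -6 per step → -33 at step 6.
Second: linear, +4 per step → 23 at step 6.
Third: cycles through 1, 5 every 2 steps. Step 6 lands at position 0 of the cycle → 1.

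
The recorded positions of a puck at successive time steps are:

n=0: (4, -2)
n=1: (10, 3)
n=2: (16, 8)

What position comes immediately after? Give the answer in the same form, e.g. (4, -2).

Constant displacement of (+6, +5) per step.
step 3: (16, 8) + (+6, +5) → (22, 13)

(22, 13)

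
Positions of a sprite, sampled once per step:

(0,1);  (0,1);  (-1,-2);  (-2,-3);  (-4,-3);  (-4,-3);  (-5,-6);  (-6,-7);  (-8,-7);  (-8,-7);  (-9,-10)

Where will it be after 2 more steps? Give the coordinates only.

(-12,-11)

Differencing gives (+0,+0), (-1,-3), (-1,-1), (-2,+0), (+0,+0), (-1,-3), (-1,-1), (-2,+0), (+0,+0), (-1,-3). This is the pattern (+0,+0), (-1,-3), (-1,-1), (-2,+0) repeated.
step 11: apply (-1,-1) → (-10,-11)
step 12: apply (-2,+0) → (-12,-11)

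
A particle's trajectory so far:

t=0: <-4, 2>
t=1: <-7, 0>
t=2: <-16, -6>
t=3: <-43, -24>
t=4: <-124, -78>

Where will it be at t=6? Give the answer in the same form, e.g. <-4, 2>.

Consecutive displacements <-3, -2>, <-9, -6>, <-27, -18>, <-81, -54> scale by a factor of 3 each step.
step 5: <-124, -78> + <-243, -162> → <-367, -240>
step 6: <-367, -240> + <-729, -486> → <-1096, -726>

<-1096, -726>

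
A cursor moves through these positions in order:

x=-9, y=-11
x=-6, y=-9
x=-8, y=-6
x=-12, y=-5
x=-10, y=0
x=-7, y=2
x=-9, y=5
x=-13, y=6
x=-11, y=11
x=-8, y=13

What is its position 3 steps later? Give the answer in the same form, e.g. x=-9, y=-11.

x=-12, y=22

Step-to-step displacements: (+3,+2), (-2,+3), (-4,+1), (+2,+5), (+3,+2), (-2,+3), (-4,+1), (+2,+5), (+3,+2) — a repeating cycle of length 4.
step 10: apply (-2,+3) → x=-10, y=16
step 11: apply (-4,+1) → x=-14, y=17
step 12: apply (+2,+5) → x=-12, y=22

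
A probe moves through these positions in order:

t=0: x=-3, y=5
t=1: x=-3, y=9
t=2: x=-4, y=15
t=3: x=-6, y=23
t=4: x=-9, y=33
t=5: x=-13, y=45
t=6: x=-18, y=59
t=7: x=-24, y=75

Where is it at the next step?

x=-31, y=93

Taking differences between consecutive positions: (+0, +4), (-1, +6), (-2, +8), (-3, +10), (-4, +12), (-5, +14), (-6, +16). These grow by (-1, +2) each step.
step 8: x=-24, y=75 + (-7, +18) → x=-31, y=93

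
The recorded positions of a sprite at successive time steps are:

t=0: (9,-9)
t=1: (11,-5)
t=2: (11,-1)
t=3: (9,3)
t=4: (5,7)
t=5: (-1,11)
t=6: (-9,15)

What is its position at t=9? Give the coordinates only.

(-45,27)

First differences are (+2,+4), (+0,+4), (-2,+4), (-4,+4), (-6,+4), (-8,+4); their common second difference is (-2,+0) (constant acceleration).
step 7: (-9,15) + (-10,+4) → (-19,19)
step 8: (-19,19) + (-12,+4) → (-31,23)
step 9: (-31,23) + (-14,+4) → (-45,27)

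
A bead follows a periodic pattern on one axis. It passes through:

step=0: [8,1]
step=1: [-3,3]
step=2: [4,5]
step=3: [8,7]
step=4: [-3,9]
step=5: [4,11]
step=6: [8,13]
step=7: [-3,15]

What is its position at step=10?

The first coordinate repeats the cycle [8, -3, 4] with period 3; step 10 mod 3 = 1, giving -3.
The second coordinate changes by +2 each step, so at step 10 it is 1 + 10·(2) = 21.

[-3,21]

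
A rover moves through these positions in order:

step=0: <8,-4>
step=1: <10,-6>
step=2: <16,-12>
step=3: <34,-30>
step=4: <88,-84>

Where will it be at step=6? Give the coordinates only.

<736,-732>

Consecutive displacements <+2,-2>, <+6,-6>, <+18,-18>, <+54,-54> scale by a factor of 3 each step.
step 5: <88,-84> + <+162,-162> → <250,-246>
step 6: <250,-246> + <+486,-486> → <736,-732>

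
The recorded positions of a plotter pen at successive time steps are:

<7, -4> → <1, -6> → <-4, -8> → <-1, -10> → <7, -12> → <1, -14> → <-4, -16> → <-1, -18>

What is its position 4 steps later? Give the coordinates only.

The first coordinate repeats the cycle [7, 1, -4, -1] with period 4; step 11 mod 4 = 3, giving -1.
The second coordinate changes by -2 each step, so at step 11 it is -4 + 11·(-2) = -26.

<-1, -26>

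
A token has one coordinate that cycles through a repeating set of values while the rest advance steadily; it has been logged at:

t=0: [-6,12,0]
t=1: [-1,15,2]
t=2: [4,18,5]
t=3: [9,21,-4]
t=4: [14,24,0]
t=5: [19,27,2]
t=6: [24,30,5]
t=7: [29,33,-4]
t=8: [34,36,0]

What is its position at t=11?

First: linear, +5 per step → 49 at step 11.
Second: linear, +3 per step → 45 at step 11.
Third: cycles through 0, 2, 5, -4 every 4 steps. Step 11 lands at position 3 of the cycle → -4.

[49,45,-4]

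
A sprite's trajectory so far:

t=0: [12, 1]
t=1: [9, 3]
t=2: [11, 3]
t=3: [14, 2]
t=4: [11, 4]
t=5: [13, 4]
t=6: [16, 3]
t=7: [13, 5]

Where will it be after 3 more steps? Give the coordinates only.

Step-to-step displacements: [-3, +2], [+2, +0], [+3, -1], [-3, +2], [+2, +0], [+3, -1], [-3, +2] — a repeating cycle of length 3.
step 8: apply [+2, +0] → [15, 5]
step 9: apply [+3, -1] → [18, 4]
step 10: apply [-3, +2] → [15, 6]

[15, 6]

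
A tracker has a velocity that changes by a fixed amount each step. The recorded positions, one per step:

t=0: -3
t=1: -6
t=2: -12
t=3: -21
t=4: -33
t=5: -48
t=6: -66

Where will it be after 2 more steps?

First differences are -3, -6, -9, -12, -15, -18; their common second difference is -3 (constant acceleration).
step 7: -66 − 21 → -87
step 8: -87 − 24 → -111

-111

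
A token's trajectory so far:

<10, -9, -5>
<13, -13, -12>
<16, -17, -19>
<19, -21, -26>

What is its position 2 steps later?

<25, -29, -40>

Constant displacement of <+3, -4, -7> per step.
step 4: <19, -21, -26> + <+3, -4, -7> → <22, -25, -33>
step 5: <22, -25, -33> + <+3, -4, -7> → <25, -29, -40>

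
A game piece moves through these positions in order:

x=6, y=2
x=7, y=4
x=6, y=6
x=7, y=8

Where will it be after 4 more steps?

The x coordinate repeats the cycle [6, 7] with period 2; step 7 mod 2 = 1, giving 7.
The y coordinate changes by +2 each step, so at step 7 it is 2 + 7·(2) = 16.

x=7, y=16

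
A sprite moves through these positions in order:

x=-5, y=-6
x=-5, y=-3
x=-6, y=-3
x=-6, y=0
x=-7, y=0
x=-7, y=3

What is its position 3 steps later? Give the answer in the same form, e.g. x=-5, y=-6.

The moves between consecutive positions are (+0,+3), (-1,+0), (+0,+3), (-1,+0), (+0,+3); they repeat the 2-cycle [(+0,+3), (-1,+0)].
step 6: apply (-1,+0) → x=-8, y=3
step 7: apply (+0,+3) → x=-8, y=6
step 8: apply (-1,+0) → x=-9, y=6

x=-9, y=6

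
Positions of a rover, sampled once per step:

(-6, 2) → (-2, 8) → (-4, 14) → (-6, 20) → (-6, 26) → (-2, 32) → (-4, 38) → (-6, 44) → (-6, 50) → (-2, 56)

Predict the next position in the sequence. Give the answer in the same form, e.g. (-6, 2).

The first coordinate repeats the cycle [-6, -2, -4, -6] with period 4; step 10 mod 4 = 2, giving -4.
The second coordinate changes by +6 each step, so at step 10 it is 2 + 10·(6) = 62.

(-4, 62)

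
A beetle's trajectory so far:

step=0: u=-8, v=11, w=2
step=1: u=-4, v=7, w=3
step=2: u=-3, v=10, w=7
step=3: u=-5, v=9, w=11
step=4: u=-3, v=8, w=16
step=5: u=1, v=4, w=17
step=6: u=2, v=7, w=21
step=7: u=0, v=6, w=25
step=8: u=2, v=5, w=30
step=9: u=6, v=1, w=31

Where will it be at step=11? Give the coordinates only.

u=5, v=3, w=39

The moves between consecutive positions are (+4,-4,+1), (+1,+3,+4), (-2,-1,+4), (+2,-1,+5), (+4,-4,+1), (+1,+3,+4), (-2,-1,+4), (+2,-1,+5), (+4,-4,+1); they repeat the 4-cycle [(+4,-4,+1), (+1,+3,+4), (-2,-1,+4), (+2,-1,+5)].
step 10: apply (+1,+3,+4) → u=7, v=4, w=35
step 11: apply (-2,-1,+4) → u=5, v=3, w=39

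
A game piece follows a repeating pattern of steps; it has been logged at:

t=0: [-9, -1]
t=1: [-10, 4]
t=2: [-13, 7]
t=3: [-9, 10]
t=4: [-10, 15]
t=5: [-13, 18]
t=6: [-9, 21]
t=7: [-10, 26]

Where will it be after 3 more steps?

[-10, 37]

The moves between consecutive positions are [-1, +5], [-3, +3], [+4, +3], [-1, +5], [-3, +3], [+4, +3], [-1, +5]; they repeat the 3-cycle [[-1, +5], [-3, +3], [+4, +3]].
step 8: apply [-3, +3] → [-13, 29]
step 9: apply [+4, +3] → [-9, 32]
step 10: apply [-1, +5] → [-10, 37]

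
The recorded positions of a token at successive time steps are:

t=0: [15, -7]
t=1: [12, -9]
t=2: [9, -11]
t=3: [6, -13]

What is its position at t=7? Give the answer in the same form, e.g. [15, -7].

Each step adds [-3, -2] to the position.
step 4: [6, -13] + [-3, -2] → [3, -15]
step 5: [3, -15] + [-3, -2] → [0, -17]
step 6: [0, -17] + [-3, -2] → [-3, -19]
step 7: [-3, -19] + [-3, -2] → [-6, -21]

[-6, -21]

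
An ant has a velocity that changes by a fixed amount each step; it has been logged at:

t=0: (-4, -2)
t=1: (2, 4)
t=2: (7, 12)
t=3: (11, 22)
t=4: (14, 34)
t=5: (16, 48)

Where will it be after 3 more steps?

Taking differences between consecutive positions: (+6, +6), (+5, +8), (+4, +10), (+3, +12), (+2, +14). These grow by (-1, +2) each step.
step 6: (16, 48) + (+1, +16) → (17, 64)
step 7: (17, 64) + (+0, +18) → (17, 82)
step 8: (17, 82) + (-1, +20) → (16, 102)

(16, 102)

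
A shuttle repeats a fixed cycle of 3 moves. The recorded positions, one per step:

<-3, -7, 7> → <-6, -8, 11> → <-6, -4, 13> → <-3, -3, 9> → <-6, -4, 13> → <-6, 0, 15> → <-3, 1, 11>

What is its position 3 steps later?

<-3, 5, 13>

Differencing gives <-3, -1, +4>, <+0, +4, +2>, <+3, +1, -4>, <-3, -1, +4>, <+0, +4, +2>, <+3, +1, -4>. This is the pattern <-3, -1, +4>, <+0, +4, +2>, <+3, +1, -4> repeated.
step 7: apply <-3, -1, +4> → <-6, 0, 15>
step 8: apply <+0, +4, +2> → <-6, 4, 17>
step 9: apply <+3, +1, -4> → <-3, 5, 13>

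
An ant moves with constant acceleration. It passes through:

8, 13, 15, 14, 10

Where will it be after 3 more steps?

-20

First differences are +5, +2, -1, -4; their common second difference is -3 (constant acceleration).
step 5: 10 − 7 → 3
step 6: 3 − 10 → -7
step 7: -7 − 13 → -20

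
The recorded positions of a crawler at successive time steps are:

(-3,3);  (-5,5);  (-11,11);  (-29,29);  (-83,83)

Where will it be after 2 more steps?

(-731,731)

Step-to-step displacements: (-2,+2), (-6,+6), (-18,+18), (-54,+54); each is 3× the previous.
step 5: (-83,83) + (-162,+162) → (-245,245)
step 6: (-245,245) + (-486,+486) → (-731,731)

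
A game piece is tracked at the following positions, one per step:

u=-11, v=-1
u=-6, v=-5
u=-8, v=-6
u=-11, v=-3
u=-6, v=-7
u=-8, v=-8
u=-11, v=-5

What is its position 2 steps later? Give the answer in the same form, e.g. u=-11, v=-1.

u=-8, v=-10

Differencing gives (+5, -4), (-2, -1), (-3, +3), (+5, -4), (-2, -1), (-3, +3). This is the pattern (+5, -4), (-2, -1), (-3, +3) repeated.
step 7: apply (+5, -4) → u=-6, v=-9
step 8: apply (-2, -1) → u=-8, v=-10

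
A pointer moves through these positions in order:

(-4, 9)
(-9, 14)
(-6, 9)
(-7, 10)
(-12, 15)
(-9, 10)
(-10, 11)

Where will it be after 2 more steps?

(-12, 11)

The moves between consecutive positions are (-5, +5), (+3, -5), (-1, +1), (-5, +5), (+3, -5), (-1, +1); they repeat the 3-cycle [(-5, +5), (+3, -5), (-1, +1)].
step 7: apply (-5, +5) → (-15, 16)
step 8: apply (+3, -5) → (-12, 11)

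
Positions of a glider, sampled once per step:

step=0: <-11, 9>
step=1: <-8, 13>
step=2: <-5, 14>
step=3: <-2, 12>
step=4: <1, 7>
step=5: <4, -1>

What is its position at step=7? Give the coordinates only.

<10, -26>

First differences are <+3, +4>, <+3, +1>, <+3, -2>, <+3, -5>, <+3, -8>; their common second difference is <+0, -3> (constant acceleration).
step 6: <4, -1> + <+3, -11> → <7, -12>
step 7: <7, -12> + <+3, -14> → <10, -26>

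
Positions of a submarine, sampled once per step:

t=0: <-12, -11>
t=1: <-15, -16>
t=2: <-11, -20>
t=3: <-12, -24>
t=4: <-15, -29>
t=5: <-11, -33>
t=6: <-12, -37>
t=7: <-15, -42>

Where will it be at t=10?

Differencing gives <-3, -5>, <+4, -4>, <-1, -4>, <-3, -5>, <+4, -4>, <-1, -4>, <-3, -5>. This is the pattern <-3, -5>, <+4, -4>, <-1, -4> repeated.
step 8: apply <+4, -4> → <-11, -46>
step 9: apply <-1, -4> → <-12, -50>
step 10: apply <-3, -5> → <-15, -55>

<-15, -55>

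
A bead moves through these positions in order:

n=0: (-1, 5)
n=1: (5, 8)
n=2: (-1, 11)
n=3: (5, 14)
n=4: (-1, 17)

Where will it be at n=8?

The first coordinate repeats the cycle [-1, 5] with period 2; step 8 mod 2 = 0, giving -1.
The second coordinate changes by +3 each step, so at step 8 it is 5 + 8·(3) = 29.

(-1, 29)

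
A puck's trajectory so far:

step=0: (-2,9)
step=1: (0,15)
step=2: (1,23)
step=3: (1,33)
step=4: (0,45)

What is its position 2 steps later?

First differences are (+2,+6), (+1,+8), (+0,+10), (-1,+12); their common second difference is (-1,+2) (constant acceleration).
step 5: (0,45) + (-2,+14) → (-2,59)
step 6: (-2,59) + (-3,+16) → (-5,75)

(-5,75)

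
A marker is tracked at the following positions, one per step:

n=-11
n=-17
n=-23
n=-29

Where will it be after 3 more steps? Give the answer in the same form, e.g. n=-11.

n=-47

Each step adds -6 to the position.
step 4: -29 − 6 → n=-35
step 5: -35 − 6 → n=-41
step 6: -41 − 6 → n=-47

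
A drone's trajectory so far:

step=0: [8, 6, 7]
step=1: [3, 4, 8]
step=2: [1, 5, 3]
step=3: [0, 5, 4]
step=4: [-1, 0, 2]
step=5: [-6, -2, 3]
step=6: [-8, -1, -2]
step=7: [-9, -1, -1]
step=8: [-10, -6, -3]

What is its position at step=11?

Step-to-step displacements: [-5, -2, +1], [-2, +1, -5], [-1, +0, +1], [-1, -5, -2], [-5, -2, +1], [-2, +1, -5], [-1, +0, +1], [-1, -5, -2] — a repeating cycle of length 4.
step 9: apply [-5, -2, +1] → [-15, -8, -2]
step 10: apply [-2, +1, -5] → [-17, -7, -7]
step 11: apply [-1, +0, +1] → [-18, -7, -6]

[-18, -7, -6]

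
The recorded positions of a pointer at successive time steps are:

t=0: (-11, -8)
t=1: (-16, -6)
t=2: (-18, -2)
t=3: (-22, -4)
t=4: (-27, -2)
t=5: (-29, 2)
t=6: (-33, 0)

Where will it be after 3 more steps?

Differencing gives (-5, +2), (-2, +4), (-4, -2), (-5, +2), (-2, +4), (-4, -2). This is the pattern (-5, +2), (-2, +4), (-4, -2) repeated.
step 7: apply (-5, +2) → (-38, 2)
step 8: apply (-2, +4) → (-40, 6)
step 9: apply (-4, -2) → (-44, 4)

(-44, 4)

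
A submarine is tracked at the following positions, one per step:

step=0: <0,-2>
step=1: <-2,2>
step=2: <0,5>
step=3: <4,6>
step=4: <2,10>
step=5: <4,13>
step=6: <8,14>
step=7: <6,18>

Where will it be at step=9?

<12,22>

Differencing gives <-2,+4>, <+2,+3>, <+4,+1>, <-2,+4>, <+2,+3>, <+4,+1>, <-2,+4>. This is the pattern <-2,+4>, <+2,+3>, <+4,+1> repeated.
step 8: apply <+2,+3> → <8,21>
step 9: apply <+4,+1> → <12,22>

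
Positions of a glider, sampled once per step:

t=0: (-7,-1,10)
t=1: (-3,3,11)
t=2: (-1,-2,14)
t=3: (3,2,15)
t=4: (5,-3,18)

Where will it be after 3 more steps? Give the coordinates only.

(15,0,23)

Step-to-step displacements: (+4,+4,+1), (+2,-5,+3), (+4,+4,+1), (+2,-5,+3) — a repeating cycle of length 2.
step 5: apply (+4,+4,+1) → (9,1,19)
step 6: apply (+2,-5,+3) → (11,-4,22)
step 7: apply (+4,+4,+1) → (15,0,23)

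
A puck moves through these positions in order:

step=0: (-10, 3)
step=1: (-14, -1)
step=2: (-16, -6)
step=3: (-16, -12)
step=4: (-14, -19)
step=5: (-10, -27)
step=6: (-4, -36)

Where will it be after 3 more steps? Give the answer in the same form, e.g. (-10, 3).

(26, -69)

Taking differences between consecutive positions: (-4, -4), (-2, -5), (+0, -6), (+2, -7), (+4, -8), (+6, -9). These grow by (+2, -1) each step.
step 7: (-4, -36) + (+8, -10) → (4, -46)
step 8: (4, -46) + (+10, -11) → (14, -57)
step 9: (14, -57) + (+12, -12) → (26, -69)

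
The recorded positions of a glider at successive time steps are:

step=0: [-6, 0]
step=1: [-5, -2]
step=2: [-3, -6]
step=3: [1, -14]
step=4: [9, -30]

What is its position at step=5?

Consecutive displacements [+1, -2], [+2, -4], [+4, -8], [+8, -16] scale by a factor of 2 each step.
step 5: [9, -30] + [+16, -32] → [25, -62]

[25, -62]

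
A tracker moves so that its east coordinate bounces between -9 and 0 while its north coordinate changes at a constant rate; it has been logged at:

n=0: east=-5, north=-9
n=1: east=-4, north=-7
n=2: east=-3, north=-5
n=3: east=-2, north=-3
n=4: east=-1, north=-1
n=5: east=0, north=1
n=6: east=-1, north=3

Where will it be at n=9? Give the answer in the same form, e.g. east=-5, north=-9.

The east coordinate reflects between -9 and 0, moving 1 per step.
  step 7: -1 → -2
  step 8: -2 → -3
  step 9: -3 → -4
The north coordinate changes by +2 each step: at step 9 it is 9.

east=-4, north=9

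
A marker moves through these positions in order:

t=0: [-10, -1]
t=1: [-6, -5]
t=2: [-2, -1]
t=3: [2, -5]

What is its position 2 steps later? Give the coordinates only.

[10, -5]

First: linear, +4 per step → 10 at step 5.
Second: cycles through -1, -5 every 2 steps. Step 5 lands at position 1 of the cycle → -5.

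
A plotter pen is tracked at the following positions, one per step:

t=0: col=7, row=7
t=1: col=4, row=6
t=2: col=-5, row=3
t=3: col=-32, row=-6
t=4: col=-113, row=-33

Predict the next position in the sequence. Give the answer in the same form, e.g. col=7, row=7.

col=-356, row=-114

The jumps are (-3,-1), (-9,-3), (-27,-9), (-81,-27) — a geometric progression with ratio 3.
step 5: col=-113, row=-33 + (-243,-81) → col=-356, row=-114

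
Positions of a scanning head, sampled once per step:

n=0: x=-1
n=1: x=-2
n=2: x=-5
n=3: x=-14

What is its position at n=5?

x=-122

Consecutive displacements -1, -3, -9 scale by a factor of 3 each step.
step 4: -14 − 27 → x=-41
step 5: -41 − 81 → x=-122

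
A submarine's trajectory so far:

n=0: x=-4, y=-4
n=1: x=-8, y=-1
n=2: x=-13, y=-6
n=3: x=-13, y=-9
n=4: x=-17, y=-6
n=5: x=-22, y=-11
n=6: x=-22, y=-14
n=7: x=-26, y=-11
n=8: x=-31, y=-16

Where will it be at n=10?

x=-35, y=-16

The moves between consecutive positions are (-4,+3), (-5,-5), (+0,-3), (-4,+3), (-5,-5), (+0,-3), (-4,+3), (-5,-5); they repeat the 3-cycle [(-4,+3), (-5,-5), (+0,-3)].
step 9: apply (+0,-3) → x=-31, y=-19
step 10: apply (-4,+3) → x=-35, y=-16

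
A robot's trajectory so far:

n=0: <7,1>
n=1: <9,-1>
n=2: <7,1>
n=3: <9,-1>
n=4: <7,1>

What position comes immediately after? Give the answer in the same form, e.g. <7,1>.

<9,-1>

The jumps are <+2,-2>, <-2,+2>, <+2,-2>, <-2,+2> — a geometric progression with ratio -1.
step 5: <7,1> + <+2,-2> → <9,-1>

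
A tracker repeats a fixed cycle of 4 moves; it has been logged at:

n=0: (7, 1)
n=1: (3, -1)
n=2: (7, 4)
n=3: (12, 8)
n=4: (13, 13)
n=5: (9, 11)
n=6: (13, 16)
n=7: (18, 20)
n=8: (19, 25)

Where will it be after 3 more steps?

Differencing gives (-4, -2), (+4, +5), (+5, +4), (+1, +5), (-4, -2), (+4, +5), (+5, +4), (+1, +5). This is the pattern (-4, -2), (+4, +5), (+5, +4), (+1, +5) repeated.
step 9: apply (-4, -2) → (15, 23)
step 10: apply (+4, +5) → (19, 28)
step 11: apply (+5, +4) → (24, 32)

(24, 32)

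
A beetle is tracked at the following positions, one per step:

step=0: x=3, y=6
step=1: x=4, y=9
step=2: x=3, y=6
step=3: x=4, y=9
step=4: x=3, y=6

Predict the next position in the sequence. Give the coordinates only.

The jumps are (+1, +3), (-1, -3), (+1, +3), (-1, -3) — a geometric progression with ratio -1.
step 5: x=3, y=6 + (+1, +3) → x=4, y=9

x=4, y=9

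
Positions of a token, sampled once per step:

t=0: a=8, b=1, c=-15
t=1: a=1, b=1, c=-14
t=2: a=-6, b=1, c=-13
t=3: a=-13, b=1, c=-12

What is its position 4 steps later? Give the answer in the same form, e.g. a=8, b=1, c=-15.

The position changes by (-7, +0, +1) every step.
step 4: a=-13, b=1, c=-12 + (-7, +0, +1) → a=-20, b=1, c=-11
step 5: a=-20, b=1, c=-11 + (-7, +0, +1) → a=-27, b=1, c=-10
step 6: a=-27, b=1, c=-10 + (-7, +0, +1) → a=-34, b=1, c=-9
step 7: a=-34, b=1, c=-9 + (-7, +0, +1) → a=-41, b=1, c=-8

a=-41, b=1, c=-8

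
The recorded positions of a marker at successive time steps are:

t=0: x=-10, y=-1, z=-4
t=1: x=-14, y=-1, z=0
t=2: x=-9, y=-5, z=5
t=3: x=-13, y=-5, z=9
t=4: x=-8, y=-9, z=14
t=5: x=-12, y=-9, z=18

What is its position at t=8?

x=-6, y=-17, z=32

Step-to-step displacements: (-4, +0, +4), (+5, -4, +5), (-4, +0, +4), (+5, -4, +5), (-4, +0, +4) — a repeating cycle of length 2.
step 6: apply (+5, -4, +5) → x=-7, y=-13, z=23
step 7: apply (-4, +0, +4) → x=-11, y=-13, z=27
step 8: apply (+5, -4, +5) → x=-6, y=-17, z=32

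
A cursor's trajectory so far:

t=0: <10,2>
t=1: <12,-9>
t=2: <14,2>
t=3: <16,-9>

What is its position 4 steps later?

<24,-9>

First: linear, +2 per step → 24 at step 7.
Second: cycles through 2, -9 every 2 steps. Step 7 lands at position 1 of the cycle → -9.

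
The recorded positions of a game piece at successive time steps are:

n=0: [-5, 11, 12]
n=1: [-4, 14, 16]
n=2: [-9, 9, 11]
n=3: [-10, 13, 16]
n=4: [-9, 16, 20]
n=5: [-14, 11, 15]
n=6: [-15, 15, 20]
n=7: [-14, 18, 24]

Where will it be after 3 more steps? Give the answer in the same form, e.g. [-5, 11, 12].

[-19, 20, 28]

Differencing gives [+1, +3, +4], [-5, -5, -5], [-1, +4, +5], [+1, +3, +4], [-5, -5, -5], [-1, +4, +5], [+1, +3, +4]. This is the pattern [+1, +3, +4], [-5, -5, -5], [-1, +4, +5] repeated.
step 8: apply [-5, -5, -5] → [-19, 13, 19]
step 9: apply [-1, +4, +5] → [-20, 17, 24]
step 10: apply [+1, +3, +4] → [-19, 20, 28]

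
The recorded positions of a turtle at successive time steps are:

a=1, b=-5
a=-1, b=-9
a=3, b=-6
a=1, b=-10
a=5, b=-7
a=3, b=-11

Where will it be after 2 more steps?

a=5, b=-12

The moves between consecutive positions are (-2,-4), (+4,+3), (-2,-4), (+4,+3), (-2,-4); they repeat the 2-cycle [(-2,-4), (+4,+3)].
step 6: apply (+4,+3) → a=7, b=-8
step 7: apply (-2,-4) → a=5, b=-12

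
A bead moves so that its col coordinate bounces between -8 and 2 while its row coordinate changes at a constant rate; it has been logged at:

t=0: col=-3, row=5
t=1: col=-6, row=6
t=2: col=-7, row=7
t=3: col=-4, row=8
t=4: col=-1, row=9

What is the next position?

The col coordinate travels 3 per step and bounces off the walls at -8 and 2.
  step 5: -1 → 2
The row coordinate changes by +1 each step: at step 5 it is 10.

col=2, row=10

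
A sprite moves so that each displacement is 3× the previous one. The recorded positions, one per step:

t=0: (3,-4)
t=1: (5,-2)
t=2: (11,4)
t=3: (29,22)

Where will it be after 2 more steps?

(245,238)

The jumps are (+2,+2), (+6,+6), (+18,+18) — a geometric progression with ratio 3.
step 4: (29,22) + (+54,+54) → (83,76)
step 5: (83,76) + (+162,+162) → (245,238)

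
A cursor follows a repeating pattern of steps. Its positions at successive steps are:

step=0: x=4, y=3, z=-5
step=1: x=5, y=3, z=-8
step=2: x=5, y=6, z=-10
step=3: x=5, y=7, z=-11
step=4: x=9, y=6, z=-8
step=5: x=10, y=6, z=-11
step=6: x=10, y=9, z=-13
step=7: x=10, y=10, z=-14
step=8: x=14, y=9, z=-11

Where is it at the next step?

The moves between consecutive positions are (+1, +0, -3), (+0, +3, -2), (+0, +1, -1), (+4, -1, +3), (+1, +0, -3), (+0, +3, -2), (+0, +1, -1), (+4, -1, +3); they repeat the 4-cycle [(+1, +0, -3), (+0, +3, -2), (+0, +1, -1), (+4, -1, +3)].
step 9: apply (+1, +0, -3) → x=15, y=9, z=-14

x=15, y=9, z=-14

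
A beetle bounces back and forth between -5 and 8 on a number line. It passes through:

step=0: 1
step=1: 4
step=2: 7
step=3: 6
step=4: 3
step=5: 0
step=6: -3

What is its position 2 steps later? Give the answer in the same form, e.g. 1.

-1

The value reflects between -5 and 8, moving 3 per step.
  step 7: -3 → -4
  step 8: -4 → -1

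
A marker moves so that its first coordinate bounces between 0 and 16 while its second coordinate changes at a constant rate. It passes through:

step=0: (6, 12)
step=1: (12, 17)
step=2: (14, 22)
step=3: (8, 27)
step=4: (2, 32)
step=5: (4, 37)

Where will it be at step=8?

(10, 52)

The first coordinate travels 6 per step and bounces off the walls at 0 and 16.
  step 6: 4 → 10
  step 7: 10 → 16
  step 8: 16 → 10
The second coordinate changes by +5 each step: at step 8 it is 52.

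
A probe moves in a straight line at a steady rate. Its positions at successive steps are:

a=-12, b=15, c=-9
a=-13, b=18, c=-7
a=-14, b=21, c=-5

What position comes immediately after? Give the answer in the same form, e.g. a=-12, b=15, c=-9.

The position changes by (-1, +3, +2) every step.
step 3: a=-14, b=21, c=-5 + (-1, +3, +2) → a=-15, b=24, c=-3

a=-15, b=24, c=-3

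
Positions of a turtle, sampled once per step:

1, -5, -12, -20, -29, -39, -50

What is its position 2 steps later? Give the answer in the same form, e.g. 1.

-75

Taking differences between consecutive positions: -6, -7, -8, -9, -10, -11. These grow by -1 each step.
step 7: -50 − 12 → -62
step 8: -62 − 13 → -75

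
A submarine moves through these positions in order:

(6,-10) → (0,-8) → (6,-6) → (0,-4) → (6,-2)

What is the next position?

(0,0)

The first coordinate repeats the cycle [6, 0] with period 2; step 5 mod 2 = 1, giving 0.
The second coordinate changes by +2 each step, so at step 5 it is -10 + 5·(2) = 0.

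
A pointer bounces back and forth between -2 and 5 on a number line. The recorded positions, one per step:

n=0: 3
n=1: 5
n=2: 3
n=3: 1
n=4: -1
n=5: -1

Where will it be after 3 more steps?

5

The value travels 2 per step and bounces off the walls at -2 and 5.
  step 6: -1 → 1
  step 7: 1 → 3
  step 8: 3 → 5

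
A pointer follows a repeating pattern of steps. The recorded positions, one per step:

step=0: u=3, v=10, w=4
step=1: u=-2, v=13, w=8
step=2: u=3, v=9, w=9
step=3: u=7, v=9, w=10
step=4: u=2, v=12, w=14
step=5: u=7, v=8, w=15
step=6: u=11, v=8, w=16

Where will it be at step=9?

u=15, v=7, w=22

Differencing gives (-5, +3, +4), (+5, -4, +1), (+4, +0, +1), (-5, +3, +4), (+5, -4, +1), (+4, +0, +1). This is the pattern (-5, +3, +4), (+5, -4, +1), (+4, +0, +1) repeated.
step 7: apply (-5, +3, +4) → u=6, v=11, w=20
step 8: apply (+5, -4, +1) → u=11, v=7, w=21
step 9: apply (+4, +0, +1) → u=15, v=7, w=22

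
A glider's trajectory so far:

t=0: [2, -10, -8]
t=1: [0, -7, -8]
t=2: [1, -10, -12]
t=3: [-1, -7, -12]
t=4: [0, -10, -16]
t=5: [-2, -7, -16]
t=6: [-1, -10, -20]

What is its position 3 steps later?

[-4, -7, -24]

Step-to-step displacements: [-2, +3, +0], [+1, -3, -4], [-2, +3, +0], [+1, -3, -4], [-2, +3, +0], [+1, -3, -4] — a repeating cycle of length 2.
step 7: apply [-2, +3, +0] → [-3, -7, -20]
step 8: apply [+1, -3, -4] → [-2, -10, -24]
step 9: apply [-2, +3, +0] → [-4, -7, -24]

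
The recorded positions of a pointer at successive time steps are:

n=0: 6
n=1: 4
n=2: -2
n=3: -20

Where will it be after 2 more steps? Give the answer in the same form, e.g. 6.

Step-to-step displacements: -2, -6, -18; each is 3× the previous.
step 4: -20 − 54 → -74
step 5: -74 − 162 → -236

-236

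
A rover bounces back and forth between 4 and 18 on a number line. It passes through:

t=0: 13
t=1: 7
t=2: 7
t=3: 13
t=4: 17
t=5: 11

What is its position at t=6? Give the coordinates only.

The value travels 6 per step and bounces off the walls at 4 and 18.
  step 6: 11 → 5

5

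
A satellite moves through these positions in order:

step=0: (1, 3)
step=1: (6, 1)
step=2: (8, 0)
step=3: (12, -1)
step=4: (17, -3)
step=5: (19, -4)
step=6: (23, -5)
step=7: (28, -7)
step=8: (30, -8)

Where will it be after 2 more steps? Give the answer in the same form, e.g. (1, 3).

Step-to-step displacements: (+5, -2), (+2, -1), (+4, -1), (+5, -2), (+2, -1), (+4, -1), (+5, -2), (+2, -1) — a repeating cycle of length 3.
step 9: apply (+4, -1) → (34, -9)
step 10: apply (+5, -2) → (39, -11)

(39, -11)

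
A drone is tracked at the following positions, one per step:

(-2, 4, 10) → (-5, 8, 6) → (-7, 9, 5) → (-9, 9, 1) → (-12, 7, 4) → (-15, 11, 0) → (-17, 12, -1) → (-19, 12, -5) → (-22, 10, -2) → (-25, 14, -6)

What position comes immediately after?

The moves between consecutive positions are (-3, +4, -4), (-2, +1, -1), (-2, +0, -4), (-3, -2, +3), (-3, +4, -4), (-2, +1, -1), (-2, +0, -4), (-3, -2, +3), (-3, +4, -4); they repeat the 4-cycle [(-3, +4, -4), (-2, +1, -1), (-2, +0, -4), (-3, -2, +3)].
step 10: apply (-2, +1, -1) → (-27, 15, -7)

(-27, 15, -7)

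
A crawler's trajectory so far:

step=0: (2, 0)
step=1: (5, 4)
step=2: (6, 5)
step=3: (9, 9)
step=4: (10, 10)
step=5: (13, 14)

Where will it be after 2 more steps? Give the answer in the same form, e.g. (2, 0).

(17, 19)

The moves between consecutive positions are (+3, +4), (+1, +1), (+3, +4), (+1, +1), (+3, +4); they repeat the 2-cycle [(+3, +4), (+1, +1)].
step 6: apply (+1, +1) → (14, 15)
step 7: apply (+3, +4) → (17, 19)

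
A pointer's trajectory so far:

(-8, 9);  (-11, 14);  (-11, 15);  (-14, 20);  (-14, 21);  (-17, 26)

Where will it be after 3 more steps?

Differencing gives (-3, +5), (+0, +1), (-3, +5), (+0, +1), (-3, +5). This is the pattern (-3, +5), (+0, +1) repeated.
step 6: apply (+0, +1) → (-17, 27)
step 7: apply (-3, +5) → (-20, 32)
step 8: apply (+0, +1) → (-20, 33)

(-20, 33)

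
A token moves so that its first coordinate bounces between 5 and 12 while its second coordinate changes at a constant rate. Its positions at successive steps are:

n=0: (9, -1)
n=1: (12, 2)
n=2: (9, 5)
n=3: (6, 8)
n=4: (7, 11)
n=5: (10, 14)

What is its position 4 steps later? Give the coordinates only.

The first coordinate reflects between 5 and 12, moving 3 per step.
  step 6: 10 → 11
  step 7: 11 → 8
  step 8: 8 → 5
  step 9: 5 → 8
The second coordinate changes by +3 each step: at step 9 it is 26.

(8, 26)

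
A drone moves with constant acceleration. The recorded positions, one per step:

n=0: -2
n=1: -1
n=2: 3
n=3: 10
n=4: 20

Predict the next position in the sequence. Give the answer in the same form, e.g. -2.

First differences are +1, +4, +7, +10; their common second difference is +3 (constant acceleration).
step 5: 20 + 13 → 33

33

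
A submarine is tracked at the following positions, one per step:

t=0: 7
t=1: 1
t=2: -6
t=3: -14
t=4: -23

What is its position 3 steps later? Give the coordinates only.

-56

Taking differences between consecutive positions: -6, -7, -8, -9. These grow by -1 each step.
step 5: -23 − 10 → -33
step 6: -33 − 11 → -44
step 7: -44 − 12 → -56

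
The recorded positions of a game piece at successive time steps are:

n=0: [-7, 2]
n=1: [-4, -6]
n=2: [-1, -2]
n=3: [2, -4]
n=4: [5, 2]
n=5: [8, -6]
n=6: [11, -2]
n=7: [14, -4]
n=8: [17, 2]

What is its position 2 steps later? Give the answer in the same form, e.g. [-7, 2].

[23, -2]

The first coordinate changes by +3 each step, so at step 10 it is -7 + 10·(3) = 23.
The second coordinate repeats the cycle [2, -6, -2, -4] with period 4; step 10 mod 4 = 2, giving -2.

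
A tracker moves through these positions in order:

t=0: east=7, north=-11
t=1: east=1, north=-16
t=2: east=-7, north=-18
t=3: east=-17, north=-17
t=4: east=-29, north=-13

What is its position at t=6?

Successive displacements: (-6,-5), (-8,-2), (-10,+1), (-12,+4) — each changes by (-2,+3).
step 5: east=-29, north=-13 + (-14,+7) → east=-43, north=-6
step 6: east=-43, north=-6 + (-16,+10) → east=-59, north=4

east=-59, north=4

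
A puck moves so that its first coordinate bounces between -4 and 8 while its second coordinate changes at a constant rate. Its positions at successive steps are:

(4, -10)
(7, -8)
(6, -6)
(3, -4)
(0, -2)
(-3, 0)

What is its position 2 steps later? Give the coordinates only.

(1, 4)

The first coordinate travels 3 per step and bounces off the walls at -4 and 8.
  step 6: -3 → -2
  step 7: -2 → 1
The second coordinate changes by +2 each step: at step 7 it is 4.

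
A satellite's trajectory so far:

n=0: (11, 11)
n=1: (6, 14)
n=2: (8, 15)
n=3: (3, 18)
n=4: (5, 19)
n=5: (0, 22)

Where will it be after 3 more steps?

(-1, 27)

The moves between consecutive positions are (-5, +3), (+2, +1), (-5, +3), (+2, +1), (-5, +3); they repeat the 2-cycle [(-5, +3), (+2, +1)].
step 6: apply (+2, +1) → (2, 23)
step 7: apply (-5, +3) → (-3, 26)
step 8: apply (+2, +1) → (-1, 27)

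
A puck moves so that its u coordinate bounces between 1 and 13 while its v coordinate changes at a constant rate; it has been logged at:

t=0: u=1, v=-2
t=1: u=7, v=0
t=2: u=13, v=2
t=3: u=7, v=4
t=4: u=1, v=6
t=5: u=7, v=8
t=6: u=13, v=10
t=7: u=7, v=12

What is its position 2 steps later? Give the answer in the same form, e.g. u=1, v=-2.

u=7, v=16

The u coordinate travels 6 per step and bounces off the walls at 1 and 13.
  step 8: 7 → 1
  step 9: 1 → 7
The v coordinate changes by +2 each step: at step 9 it is 16.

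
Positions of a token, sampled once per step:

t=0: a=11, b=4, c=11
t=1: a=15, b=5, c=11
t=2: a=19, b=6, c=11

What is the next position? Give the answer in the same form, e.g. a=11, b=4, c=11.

a=23, b=7, c=11

Constant displacement of (+4,+1,+0) per step.
step 3: a=19, b=6, c=11 + (+4,+1,+0) → a=23, b=7, c=11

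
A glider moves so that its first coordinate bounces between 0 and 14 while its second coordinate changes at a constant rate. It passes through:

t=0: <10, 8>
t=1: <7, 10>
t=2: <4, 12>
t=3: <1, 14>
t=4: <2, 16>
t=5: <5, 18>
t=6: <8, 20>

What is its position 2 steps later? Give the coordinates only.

<14, 24>

The first coordinate reflects between 0 and 14, moving 3 per step.
  step 7: 8 → 11
  step 8: 11 → 14
The second coordinate changes by +2 each step: at step 8 it is 24.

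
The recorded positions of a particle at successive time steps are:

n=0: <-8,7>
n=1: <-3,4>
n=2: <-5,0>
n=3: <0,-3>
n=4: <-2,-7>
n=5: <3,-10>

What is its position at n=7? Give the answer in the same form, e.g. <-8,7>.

<6,-17>

The moves between consecutive positions are <+5,-3>, <-2,-4>, <+5,-3>, <-2,-4>, <+5,-3>; they repeat the 2-cycle [<+5,-3>, <-2,-4>].
step 6: apply <-2,-4> → <1,-14>
step 7: apply <+5,-3> → <6,-17>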